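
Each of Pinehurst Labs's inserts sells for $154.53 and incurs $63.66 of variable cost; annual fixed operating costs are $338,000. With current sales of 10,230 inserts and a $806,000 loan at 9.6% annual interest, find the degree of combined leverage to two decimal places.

At 10,230 units, contribution = 10,230 × $90.87 = $929,600.10.
Subtracting fixed costs: EBIT = $929,600.10 − $338,000 = $591,600.10. Interest = $77,376.00.
DOL = $929,600.10 ÷ $591,600.10 = 1.5713; DFL = $591,600.10 ÷ $514,224.10 = 1.1505.
Combined leverage = 1.5713 × 1.1505 = 1.8078.

1.81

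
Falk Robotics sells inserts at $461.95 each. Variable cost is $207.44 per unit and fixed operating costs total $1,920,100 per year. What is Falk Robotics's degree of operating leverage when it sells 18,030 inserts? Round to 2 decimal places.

Total contribution margin = 18,030 × $254.51 = $4,588,815.30.
Subtracting fixed costs: EBIT = $4,588,815.30 − $1,920,100 = $2,668,715.30.
So DOL = total CM / EBIT = $4,588,815.30 / $2,668,715.30 = 1.7195.

1.72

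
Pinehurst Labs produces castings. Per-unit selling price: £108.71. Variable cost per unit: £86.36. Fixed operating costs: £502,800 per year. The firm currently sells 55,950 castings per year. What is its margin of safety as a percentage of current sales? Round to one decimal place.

Contribution margin per unit = £108.71 − £86.36 = £22.35. Break-even units = £502,800 ÷ £22.35 = 22,496.64; break-even revenue = 22,496.64 × £108.71 = £2,445,610.20.
Actual sales revenue = 55,950 × £108.71 = £6,082,324.50.
Margin of safety = (£6,082,324.50 − £2,445,610.20) ÷ £6,082,324.50 = 59.8%.

59.8%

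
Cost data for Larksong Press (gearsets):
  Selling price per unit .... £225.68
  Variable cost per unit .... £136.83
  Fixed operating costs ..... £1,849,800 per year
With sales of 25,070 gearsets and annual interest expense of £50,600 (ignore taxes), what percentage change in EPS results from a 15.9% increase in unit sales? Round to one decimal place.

At 25,070 units, contribution = 25,070 × £88.85 = £2,227,469.50.
EBIT = £2,227,469.50 − £1,849,800 = £377,669.50.
Interest = £50,600.00, so EBIT − I = £327,069.50.
Degree of combined leverage = contribution ÷ (EBIT − I) = £2,227,469.50 ÷ £327,069.50 = 6.8104.
%ΔEPS = DCL × %ΔSales = 6.8104 × +15.9% = +108.3%.

+108.3%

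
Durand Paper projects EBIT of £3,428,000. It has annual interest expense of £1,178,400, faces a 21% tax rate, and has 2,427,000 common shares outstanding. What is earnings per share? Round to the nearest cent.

£0.73

Interest = £1,178,400.00, so EBT = £3,428,000 − £1,178,400.00 = £2,249,600.00.
After tax at 21%: net income = £2,249,600.00 × 0.79 = £1,777,184.00.
EPS = £1,777,184.00 ÷ 2,427,000 = £0.73.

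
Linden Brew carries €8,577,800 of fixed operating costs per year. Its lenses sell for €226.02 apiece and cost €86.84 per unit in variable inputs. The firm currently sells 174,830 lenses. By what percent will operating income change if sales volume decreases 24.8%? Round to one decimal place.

At 174,830 units, contribution = 174,830 × €139.18 = €24,332,839.40.
Subtracting fixed costs: EBIT = €24,332,839.40 − €8,577,800 = €15,755,039.40.
So DOL = total CM / EBIT = €24,332,839.40 / €15,755,039.40 = 1.5444.
Operating income changes by 1.5444 × -24.8% = -38.3%.

-38.3%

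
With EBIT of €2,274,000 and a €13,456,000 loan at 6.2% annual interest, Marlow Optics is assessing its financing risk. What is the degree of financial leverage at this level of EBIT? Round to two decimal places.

1.58

Annual interest charges come to €834,272.00.
DFL = EBIT ÷ (EBIT − I) = €2,274,000 ÷ (€2,274,000 − €834,272.00) = €2,274,000 ÷ €1,439,728.00 = 1.5795.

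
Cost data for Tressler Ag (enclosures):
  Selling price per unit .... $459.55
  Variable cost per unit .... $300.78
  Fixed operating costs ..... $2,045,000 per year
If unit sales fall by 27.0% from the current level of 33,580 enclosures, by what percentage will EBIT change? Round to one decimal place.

-43.8%

At 33,580 units, contribution = 33,580 × $158.77 = $5,331,496.60.
Operating income = contribution − fixed costs = $5,331,496.60 − $2,045,000 = $3,286,496.60.
Degree of operating leverage = $5,331,496.60 / $3,286,496.60 = 1.6222.
Operating income changes by 1.6222 × -27.0% = -43.8%.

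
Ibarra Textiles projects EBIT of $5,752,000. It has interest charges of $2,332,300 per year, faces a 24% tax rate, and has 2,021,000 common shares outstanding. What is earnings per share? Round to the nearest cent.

Pre-tax income = $5,752,000 − $2,332,300.00 = $3,419,700.00.
Net income = $3,419,700.00 × (1 − 0.24) = $2,598,972.00.
Per share: $2,598,972.00 / 2,021,000 shares = $1.29.

$1.29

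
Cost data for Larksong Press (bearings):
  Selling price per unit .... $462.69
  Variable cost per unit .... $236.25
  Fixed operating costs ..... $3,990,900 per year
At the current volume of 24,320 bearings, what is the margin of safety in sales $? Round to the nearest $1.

Each unit contributes $462.69 − $236.25 = $226.44. Break-even units = $3,990,900 ÷ $226.44 = 17,624.54; break-even revenue = 17,624.54 × $462.69 = $8,154,696.70.
Current sales = 24,320 × $462.69 = $11,252,620.80.
Margin of safety = $11,252,620.80 − $8,154,696.70 = $3,097,924.

$3,097,924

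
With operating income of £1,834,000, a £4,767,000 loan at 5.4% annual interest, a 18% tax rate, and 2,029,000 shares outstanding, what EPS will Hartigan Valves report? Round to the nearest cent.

Pre-tax income = £1,834,000 − £257,418.00 = £1,576,582.00.
After tax at 18%: net income = £1,576,582.00 × 0.82 = £1,292,797.24.
Per share: £1,292,797.24 / 2,029,000 shares = £0.64.

£0.64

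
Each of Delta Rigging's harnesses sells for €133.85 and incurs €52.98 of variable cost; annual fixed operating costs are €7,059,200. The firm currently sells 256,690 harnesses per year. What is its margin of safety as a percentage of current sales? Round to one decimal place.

Contribution margin per unit = €133.85 − €52.98 = €80.87. Break-even units = €7,059,200 ÷ €80.87 = 87,290.71; break-even revenue = 87,290.71 × €133.85 = €11,683,862.00.
Current sales = 256,690 × €133.85 = €34,357,956.50.
Margin of safety = (€34,357,956.50 − €11,683,862.00) ÷ €34,357,956.50 = 66.0%.

66.0%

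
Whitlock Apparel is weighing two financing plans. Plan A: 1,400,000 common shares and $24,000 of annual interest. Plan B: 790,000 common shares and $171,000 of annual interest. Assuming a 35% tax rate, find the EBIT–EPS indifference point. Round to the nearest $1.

Set EPS_A = EPS_B: (EBIT − $24,000)(1 − 0.35) ÷ 1,400,000 = (EBIT − $171,000)(1 − 0.35) ÷ 790,000.
Cancelling (1 − t) and cross-multiplying: 790,000·(EBIT − 24,000) = 1,400,000·(EBIT − 171,000).
Solving, EBIT = (171,000·1,400,000 − 24,000·790,000) / (1,400,000 − 790,000) = 220,440,000,000 / 610,000 = 361,377.05.

$361,377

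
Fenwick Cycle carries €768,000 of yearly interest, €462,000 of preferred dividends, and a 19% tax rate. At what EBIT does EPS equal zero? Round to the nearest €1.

Preferred dividends are paid after tax, so their pre-tax equivalent is €462,000 ÷ (1 − 0.19) = €570,370.37.
EPS = 0 when EBIT covers interest plus the pre-tax preferred burden: €768,000 + €570,370.37 = €1,338,370.37.

€1,338,370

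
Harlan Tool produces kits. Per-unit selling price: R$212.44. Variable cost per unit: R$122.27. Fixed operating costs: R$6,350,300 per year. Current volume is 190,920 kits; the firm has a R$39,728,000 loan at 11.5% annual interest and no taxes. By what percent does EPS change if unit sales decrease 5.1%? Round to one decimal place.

Total contribution margin = 190,920 × R$90.17 = R$17,215,256.40.
EBIT = R$17,215,256.40 − R$6,350,300 = R$10,864,956.40.
After interest of R$4,568,720.00, pre-tax earnings = R$6,296,236.40.
DCL = total CM / (EBIT − I) = R$17,215,256.40 / R$6,296,236.40 = 2.7342.
EPS therefore changes by 2.7342 × (-5.1%) = -13.9%.

-13.9%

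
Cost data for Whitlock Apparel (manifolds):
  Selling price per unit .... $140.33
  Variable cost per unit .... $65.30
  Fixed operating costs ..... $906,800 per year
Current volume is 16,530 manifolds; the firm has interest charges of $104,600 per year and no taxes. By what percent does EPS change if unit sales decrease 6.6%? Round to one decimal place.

At 16,530 units, contribution = 16,530 × $75.03 = $1,240,245.90.
Subtracting fixed costs: EBIT = $1,240,245.90 − $906,800 = $333,445.90.
After interest of $104,600.00, pre-tax earnings = $228,845.90.
DCL = total CM / (EBIT − I) = $1,240,245.90 / $228,845.90 = 5.4196.
%ΔEPS = DCL × %ΔSales = 5.4196 × -6.6% = -35.8%.

-35.8%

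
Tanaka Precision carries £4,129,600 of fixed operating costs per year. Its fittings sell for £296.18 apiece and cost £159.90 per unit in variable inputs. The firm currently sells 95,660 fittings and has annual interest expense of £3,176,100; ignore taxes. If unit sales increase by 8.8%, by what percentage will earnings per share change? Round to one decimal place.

+20.0%

At 95,660 units, contribution = 95,660 × £136.28 = £13,036,544.80.
Operating income = contribution − fixed costs = £13,036,544.80 − £4,129,600 = £8,906,944.80.
Interest = £3,176,100.00, so EBIT − I = £5,730,844.80.
Degree of combined leverage = contribution ÷ (EBIT − I) = £13,036,544.80 ÷ £5,730,844.80 = 2.2748.
EPS therefore changes by 2.2748 × (+8.8%) = +20.0%.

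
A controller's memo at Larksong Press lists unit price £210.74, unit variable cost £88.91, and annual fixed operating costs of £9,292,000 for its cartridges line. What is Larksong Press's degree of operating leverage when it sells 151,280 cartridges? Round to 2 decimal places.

Contribution at this volume is 151,280 × £121.83 = £18,430,442.40.
EBIT = £18,430,442.40 − £9,292,000 = £9,138,442.40.
DOL = contribution ÷ EBIT = £18,430,442.40 ÷ £9,138,442.40 = 2.0168.

2.02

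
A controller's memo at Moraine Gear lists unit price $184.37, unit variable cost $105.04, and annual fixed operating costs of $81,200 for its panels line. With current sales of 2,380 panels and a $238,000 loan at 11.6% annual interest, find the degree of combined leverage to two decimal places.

2.36

At 2,380 units, contribution = 2,380 × $79.33 = $188,805.40.
EBIT = $188,805.40 − $81,200 = $107,605.40. Interest = $27,608.00, so EBIT − I = $79,997.40.
Degree of total leverage = total CM / (EBIT − interest) = $188,805.40 / $79,997.40 = 2.3601.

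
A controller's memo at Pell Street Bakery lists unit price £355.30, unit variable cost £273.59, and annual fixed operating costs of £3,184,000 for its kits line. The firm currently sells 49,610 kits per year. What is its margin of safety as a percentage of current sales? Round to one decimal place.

21.5%

Unit CM = price − variable cost = £355.30 − £273.59 = £81.71. Break-even units = £3,184,000 ÷ £81.71 = 38,967.08; break-even revenue = 38,967.08 × £355.30 = £13,845,003.06.
Current sales = 49,610 × £355.30 = £17,626,433.00.
Margin of safety = (£17,626,433.00 − £13,845,003.06) ÷ £17,626,433.00 = 21.5%.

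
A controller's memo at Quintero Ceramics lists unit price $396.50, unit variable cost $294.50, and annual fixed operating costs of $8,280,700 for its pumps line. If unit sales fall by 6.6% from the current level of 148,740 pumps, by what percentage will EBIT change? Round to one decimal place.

Total contribution margin = 148,740 × $102.00 = $15,171,480.00.
Subtracting fixed costs: EBIT = $15,171,480.00 − $8,280,700 = $6,890,780.00.
DOL = contribution ÷ EBIT = $15,171,480.00 ÷ $6,890,780.00 = 2.2017.
%ΔEBIT = DOL × %ΔSales = 2.2017 × -6.6% = -14.5%.

-14.5%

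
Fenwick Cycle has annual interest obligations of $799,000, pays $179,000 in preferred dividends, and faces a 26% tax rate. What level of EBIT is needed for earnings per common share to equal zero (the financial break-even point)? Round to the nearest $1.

Grossing the preferred dividend up to pre-tax terms: $179,000 / (1 − 0.26) = $241,891.89.
EPS = 0 when EBIT covers interest plus the pre-tax preferred burden: $799,000 + $241,891.89 = $1,040,891.89.

$1,040,892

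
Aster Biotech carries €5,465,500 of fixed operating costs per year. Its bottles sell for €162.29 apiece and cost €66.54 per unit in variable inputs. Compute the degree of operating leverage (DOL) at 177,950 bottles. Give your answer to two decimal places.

1.47

Contribution at this volume is 177,950 × €95.75 = €17,038,712.50.
Operating income = contribution − fixed costs = €17,038,712.50 − €5,465,500 = €11,573,212.50.
So DOL = total CM / EBIT = €17,038,712.50 / €11,573,212.50 = 1.4723.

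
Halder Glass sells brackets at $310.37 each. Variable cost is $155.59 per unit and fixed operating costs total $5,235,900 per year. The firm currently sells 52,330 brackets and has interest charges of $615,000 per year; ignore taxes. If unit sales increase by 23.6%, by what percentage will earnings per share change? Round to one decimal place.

Total contribution margin = 52,330 × $154.78 = $8,099,637.40.
Operating income = contribution − fixed costs = $8,099,637.40 − $5,235,900 = $2,863,737.40.
After interest of $615,000.00, pre-tax earnings = $2,248,737.40.
DCL = total CM / (EBIT − I) = $8,099,637.40 / $2,248,737.40 = 3.6019.
EPS therefore changes by 3.6019 × (+23.6%) = +85.0%.

+85.0%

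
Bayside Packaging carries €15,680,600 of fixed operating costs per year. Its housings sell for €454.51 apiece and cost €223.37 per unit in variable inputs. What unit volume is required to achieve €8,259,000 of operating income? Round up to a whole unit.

103,572 housings

Unit CM = price − variable cost = €454.51 − €223.37 = €231.14.
Units = (FC + target) / CM = (€15,680,600 + €8,259,000) / €231.14 = 103,571.86, so 103,572 housings.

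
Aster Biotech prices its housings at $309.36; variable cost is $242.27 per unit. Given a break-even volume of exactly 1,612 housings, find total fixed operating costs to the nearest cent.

$108,149.08

Each unit contributes $309.36 − $242.27 = $67.09.
Fixed costs = break-even units × CM = 1,612 × $67.09 = $108,149.08.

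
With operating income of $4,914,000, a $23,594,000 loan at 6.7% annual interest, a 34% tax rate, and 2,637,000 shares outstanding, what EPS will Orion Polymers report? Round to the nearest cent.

$0.83

Pre-tax income = $4,914,000 − $1,580,798.00 = $3,333,202.00.
Net income = $3,333,202.00 × (1 − 0.34) = $2,199,913.32.
Per share: $2,199,913.32 / 2,637,000 shares = $0.83.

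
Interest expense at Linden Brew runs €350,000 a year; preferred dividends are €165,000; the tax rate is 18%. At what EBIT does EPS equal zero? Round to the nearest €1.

€551,220

Preferred dividends are paid after tax, so their pre-tax equivalent is €165,000 ÷ (1 − 0.18) = €201,219.51.
Financial break-even EBIT = interest + D_p ÷ (1 − t) = €350,000 + €201,219.51 = €551,219.51.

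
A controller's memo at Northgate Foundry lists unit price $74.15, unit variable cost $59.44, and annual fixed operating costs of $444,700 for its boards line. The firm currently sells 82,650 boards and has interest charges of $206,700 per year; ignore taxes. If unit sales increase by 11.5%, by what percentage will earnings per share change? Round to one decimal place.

At 82,650 units, contribution = 82,650 × $14.71 = $1,215,781.50.
Operating income = contribution − fixed costs = $1,215,781.50 − $444,700 = $771,081.50.
Interest = $206,700.00, so EBIT − I = $564,381.50.
DCL = total CM / (EBIT − I) = $1,215,781.50 / $564,381.50 = 2.1542.
%ΔEPS = DCL × %ΔSales = 2.1542 × +11.5% = +24.8%.

+24.8%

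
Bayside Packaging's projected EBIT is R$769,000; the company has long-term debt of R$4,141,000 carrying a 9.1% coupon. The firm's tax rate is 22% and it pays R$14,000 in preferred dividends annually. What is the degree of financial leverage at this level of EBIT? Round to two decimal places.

2.05

Annual interest charges come to R$376,831.00.
Preferred dividends grossed up pre-tax: R$14,000 / (1 − 0.22) = R$17,948.72.
DFL = EBIT ÷ [EBIT − I − D_p/(1−t)] = R$769,000 ÷ [R$769,000 − R$376,831.00 − R$17,948.72] = R$769,000 ÷ R$374,220.28 = 2.0549.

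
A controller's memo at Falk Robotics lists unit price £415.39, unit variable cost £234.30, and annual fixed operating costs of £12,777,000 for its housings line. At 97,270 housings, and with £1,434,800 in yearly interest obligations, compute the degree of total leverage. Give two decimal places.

5.18

Contribution at this volume is 97,270 × £181.09 = £17,614,624.30.
Subtracting fixed costs: EBIT = £17,614,624.30 − £12,777,000 = £4,837,624.30. Interest = £1,434,800.00, so EBIT − I = £3,402,824.30.
DCL = contribution ÷ (EBIT − I) = £17,614,624.30 ÷ £3,402,824.30 = 5.1765.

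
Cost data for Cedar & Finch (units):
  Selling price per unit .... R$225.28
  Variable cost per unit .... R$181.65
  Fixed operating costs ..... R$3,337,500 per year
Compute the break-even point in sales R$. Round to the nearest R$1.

R$17,232,913

Contribution margin per unit = R$225.28 − R$181.65 = R$43.63, a CM ratio of R$43.63 ÷ R$225.28 = 0.1937.
Break-even revenue = fixed costs × price ÷ CM = R$3,337,500 × R$225.28 ÷ R$43.63 = R$17,232,913.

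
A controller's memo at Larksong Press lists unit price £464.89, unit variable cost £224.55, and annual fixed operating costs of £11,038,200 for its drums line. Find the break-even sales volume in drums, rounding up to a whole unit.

Unit CM = price − variable cost = £464.89 − £224.55 = £240.34.
Break-even volume = fixed costs ÷ CM per unit = £11,038,200 ÷ £240.34 = 45,927.44, so 45,928 drums.

45,928 drums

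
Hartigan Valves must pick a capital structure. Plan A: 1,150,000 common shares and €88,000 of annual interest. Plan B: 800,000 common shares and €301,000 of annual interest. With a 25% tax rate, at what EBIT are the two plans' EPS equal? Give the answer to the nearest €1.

At indifference, (EBIT − 88,000)(1 − t)/1,150,000 = (EBIT − 301,000)(1 − t)/800,000.
The (1 − t) factor cancels: (EBIT − 88,000) × 800,000 = (EBIT − 301,000) × 1,150,000.
EBIT × (1,150,000 − 800,000) = 301,000 × 1,150,000 − 88,000 × 800,000 = 275,750,000,000, so EBIT = 275,750,000,000 ÷ 350,000 = 787,857.14.

€787,857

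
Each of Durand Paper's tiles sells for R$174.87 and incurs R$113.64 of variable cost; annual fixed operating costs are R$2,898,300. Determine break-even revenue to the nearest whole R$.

R$8,277,408

CM per unit = R$174.87 − R$113.64 = R$61.23; CM ratio = R$61.23 / R$174.87 = 0.3501.
Break-even sales = FC ÷ CM ratio = R$2,898,300 × R$174.87 / R$61.23 = R$8,277,408.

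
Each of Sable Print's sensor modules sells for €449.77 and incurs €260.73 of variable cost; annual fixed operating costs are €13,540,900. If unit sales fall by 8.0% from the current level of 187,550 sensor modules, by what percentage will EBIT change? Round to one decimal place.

At 187,550 units, contribution = 187,550 × €189.04 = €35,454,452.00.
EBIT = €35,454,452.00 − €13,540,900 = €21,913,552.00.
So DOL = total CM / EBIT = €35,454,452.00 / €21,913,552.00 = 1.6179.
So EBIT moves 1.6179 × (-8.0%) = -12.9%.

-12.9%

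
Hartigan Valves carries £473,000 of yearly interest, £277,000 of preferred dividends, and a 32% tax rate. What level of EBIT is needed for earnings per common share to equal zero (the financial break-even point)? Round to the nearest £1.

Grossing the preferred dividend up to pre-tax terms: £277,000 / (1 − 0.32) = £407,352.94.
Financial break-even EBIT = interest + D_p ÷ (1 − t) = £473,000 + £407,352.94 = £880,352.94.

£880,353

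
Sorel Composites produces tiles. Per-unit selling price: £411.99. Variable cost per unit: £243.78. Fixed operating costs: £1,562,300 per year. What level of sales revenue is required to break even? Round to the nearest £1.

Contribution margin per unit = £411.99 − £243.78 = £168.21, a CM ratio of £168.21 ÷ £411.99 = 0.4083.
Break-even sales = FC ÷ CM ratio = £1,562,300 × £411.99 / £168.21 = £3,826,479.

£3,826,479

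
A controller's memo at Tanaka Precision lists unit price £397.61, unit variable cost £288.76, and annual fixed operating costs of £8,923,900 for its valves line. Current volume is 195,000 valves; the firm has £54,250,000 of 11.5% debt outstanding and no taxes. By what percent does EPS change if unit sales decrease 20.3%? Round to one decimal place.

Contribution at this volume is 195,000 × £108.85 = £21,225,750.00.
Operating income = contribution − fixed costs = £21,225,750.00 − £8,923,900 = £12,301,850.00.
Interest = £6,238,750.00, so EBIT − I = £6,063,100.00.
Degree of combined leverage = contribution ÷ (EBIT − I) = £21,225,750.00 ÷ £6,063,100.00 = 3.5008.
EPS therefore changes by 3.5008 × (-20.3%) = -71.1%.

-71.1%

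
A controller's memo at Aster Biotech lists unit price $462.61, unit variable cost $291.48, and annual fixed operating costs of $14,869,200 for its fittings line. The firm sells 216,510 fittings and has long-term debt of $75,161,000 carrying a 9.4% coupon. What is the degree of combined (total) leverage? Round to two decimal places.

2.45

Total contribution margin = 216,510 × $171.13 = $37,051,356.30.
EBIT = $37,051,356.30 − $14,869,200 = $22,182,156.30. Interest = $7,065,134.00, so EBIT − I = $15,117,022.30.
Degree of total leverage = total CM / (EBIT − interest) = $37,051,356.30 / $15,117,022.30 = 2.4510.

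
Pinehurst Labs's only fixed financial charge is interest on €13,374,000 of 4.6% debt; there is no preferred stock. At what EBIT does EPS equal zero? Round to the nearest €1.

Annual interest = 4.6% × €13,374,000 = €615,204.00.
Without preferred stock the financial break-even is simply EBIT = interest = €615,204.00.

€615,204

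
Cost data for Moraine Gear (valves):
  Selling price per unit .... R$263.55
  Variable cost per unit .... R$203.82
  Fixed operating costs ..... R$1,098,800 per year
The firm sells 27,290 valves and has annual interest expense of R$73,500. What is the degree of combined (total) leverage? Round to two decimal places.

3.56

Total contribution margin = 27,290 × R$59.73 = R$1,630,031.70.
EBIT = R$1,630,031.70 − R$1,098,800 = R$531,231.70. Interest = R$73,500.00, so EBIT − I = R$457,731.70.
DCL = contribution ÷ (EBIT − I) = R$1,630,031.70 ÷ R$457,731.70 = 3.5611.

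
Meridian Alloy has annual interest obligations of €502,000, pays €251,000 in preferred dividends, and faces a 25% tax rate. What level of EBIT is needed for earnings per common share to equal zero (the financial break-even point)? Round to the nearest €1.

Preferred dividends are paid after tax, so their pre-tax equivalent is €251,000 ÷ (1 − 0.25) = €334,666.67.
Financial break-even EBIT = interest + D_p ÷ (1 − t) = €502,000 + €334,666.67 = €836,666.67.

€836,667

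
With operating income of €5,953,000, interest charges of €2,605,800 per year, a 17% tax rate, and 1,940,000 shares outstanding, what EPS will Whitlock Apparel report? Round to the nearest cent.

€1.43

Pre-tax income = €5,953,000 − €2,605,800.00 = €3,347,200.00.
After tax at 17%: net income = €3,347,200.00 × 0.83 = €2,778,176.00.
EPS = €2,778,176.00 ÷ 1,940,000 = €1.43.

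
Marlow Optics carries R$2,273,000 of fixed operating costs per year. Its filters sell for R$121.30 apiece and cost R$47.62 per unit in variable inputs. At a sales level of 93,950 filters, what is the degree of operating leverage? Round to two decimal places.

1.49

Total contribution margin = 93,950 × R$73.68 = R$6,922,236.00.
EBIT = R$6,922,236.00 − R$2,273,000 = R$4,649,236.00.
Degree of operating leverage = R$6,922,236.00 / R$4,649,236.00 = 1.4889.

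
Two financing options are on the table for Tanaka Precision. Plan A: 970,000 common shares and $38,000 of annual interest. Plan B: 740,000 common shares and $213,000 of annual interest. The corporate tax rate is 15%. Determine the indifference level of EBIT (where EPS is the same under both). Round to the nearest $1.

At indifference, (EBIT − 38,000)(1 − t)/970,000 = (EBIT − 213,000)(1 − t)/740,000.
The (1 − t) factor cancels: (EBIT − 38,000) × 740,000 = (EBIT − 213,000) × 970,000.
Solving, EBIT = (213,000·970,000 − 38,000·740,000) / (970,000 − 740,000) = 178,490,000,000 / 230,000 = 776,043.48.

$776,043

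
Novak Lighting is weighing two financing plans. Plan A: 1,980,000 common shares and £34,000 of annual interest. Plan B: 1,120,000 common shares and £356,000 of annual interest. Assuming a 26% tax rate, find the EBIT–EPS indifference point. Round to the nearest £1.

Set EPS_A = EPS_B: (EBIT − £34,000)(1 − 0.26) ÷ 1,980,000 = (EBIT − £356,000)(1 − 0.26) ÷ 1,120,000.
Cancelling (1 − t) and cross-multiplying: 1,120,000·(EBIT − 34,000) = 1,980,000·(EBIT − 356,000).
EBIT × (1,980,000 − 1,120,000) = 356,000 × 1,980,000 − 34,000 × 1,120,000 = 666,800,000,000, so EBIT = 666,800,000,000 ÷ 860,000 = 775,348.84.

£775,349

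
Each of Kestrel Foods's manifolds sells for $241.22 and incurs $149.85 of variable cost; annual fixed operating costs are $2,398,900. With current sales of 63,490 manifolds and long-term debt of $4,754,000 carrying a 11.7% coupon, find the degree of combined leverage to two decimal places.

At 63,490 units, contribution = 63,490 × $91.37 = $5,801,081.30.
EBIT = $5,801,081.30 − $2,398,900 = $3,402,181.30. Interest = $556,218.00, so EBIT − I = $2,845,963.30.
DCL = contribution ÷ (EBIT − I) = $5,801,081.30 ÷ $2,845,963.30 = 2.0384.

2.04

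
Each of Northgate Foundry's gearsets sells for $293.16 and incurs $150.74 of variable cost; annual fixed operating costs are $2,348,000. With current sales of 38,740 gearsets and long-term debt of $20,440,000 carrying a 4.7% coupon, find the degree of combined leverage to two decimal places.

2.50

At 38,740 units, contribution = 38,740 × $142.42 = $5,517,350.80.
EBIT = $5,517,350.80 − $2,348,000 = $3,169,350.80. Interest = $960,680.00.
DOL = $5,517,350.80 ÷ $3,169,350.80 = 1.7408; DFL = $3,169,350.80 ÷ $2,208,670.80 = 1.4350.
DCL = DOL × DFL = 1.7408 × 1.4350 = 2.4980.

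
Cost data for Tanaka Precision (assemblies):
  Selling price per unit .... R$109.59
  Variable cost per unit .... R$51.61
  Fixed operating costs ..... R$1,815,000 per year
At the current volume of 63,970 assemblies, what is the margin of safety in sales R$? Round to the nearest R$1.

Unit CM = price − variable cost = R$109.59 − R$51.61 = R$57.98. Break-even units = R$1,815,000 ÷ R$57.98 = 31,303.90; break-even revenue = 31,303.90 × R$109.59 = R$3,430,594.17.
Current sales = 63,970 × R$109.59 = R$7,010,472.30.
Margin of safety = R$7,010,472.30 − R$3,430,594.17 = R$3,579,878.

R$3,579,878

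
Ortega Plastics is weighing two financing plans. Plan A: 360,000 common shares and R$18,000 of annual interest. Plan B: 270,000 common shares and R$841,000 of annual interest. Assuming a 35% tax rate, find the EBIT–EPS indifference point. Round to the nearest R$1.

R$3,310,000

At indifference, (EBIT − 18,000)(1 − t)/360,000 = (EBIT − 841,000)(1 − t)/270,000.
Cancelling (1 − t) and cross-multiplying: 270,000·(EBIT − 18,000) = 360,000·(EBIT − 841,000).
Solving, EBIT = (841,000·360,000 − 18,000·270,000) / (360,000 − 270,000) = 297,900,000,000 / 90,000 = 3,310,000.00.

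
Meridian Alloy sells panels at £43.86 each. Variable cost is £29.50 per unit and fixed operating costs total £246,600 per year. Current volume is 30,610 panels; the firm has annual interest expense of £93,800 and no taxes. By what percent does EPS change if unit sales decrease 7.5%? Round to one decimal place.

-33.2%

Contribution at this volume is 30,610 × £14.36 = £439,559.60.
EBIT = £439,559.60 − £246,600 = £192,959.60.
Interest = £93,800.00, so EBIT − I = £99,159.60.
Degree of combined leverage = contribution ÷ (EBIT − I) = £439,559.60 ÷ £99,159.60 = 4.4328.
%ΔEPS = DCL × %ΔSales = 4.4328 × -7.5% = -33.2%.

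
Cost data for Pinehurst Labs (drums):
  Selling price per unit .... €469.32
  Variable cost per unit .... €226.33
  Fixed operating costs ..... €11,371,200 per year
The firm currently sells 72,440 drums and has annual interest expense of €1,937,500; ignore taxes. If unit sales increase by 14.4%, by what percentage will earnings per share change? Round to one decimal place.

Total contribution margin = 72,440 × €242.99 = €17,602,195.60.
EBIT = €17,602,195.60 − €11,371,200 = €6,230,995.60.
After interest of €1,937,500.00, pre-tax earnings = €4,293,495.60.
Degree of combined leverage = contribution ÷ (EBIT − I) = €17,602,195.60 ÷ €4,293,495.60 = 4.0997.
EPS therefore changes by 4.0997 × (+14.4%) = +59.0%.

+59.0%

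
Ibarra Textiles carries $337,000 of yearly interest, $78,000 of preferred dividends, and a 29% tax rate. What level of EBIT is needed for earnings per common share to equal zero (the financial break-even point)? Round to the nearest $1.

Preferred dividends are paid after tax, so their pre-tax equivalent is $78,000 ÷ (1 − 0.29) = $109,859.15.
EPS = 0 when EBIT covers interest plus the pre-tax preferred burden: $337,000 + $109,859.15 = $446,859.15.

$446,859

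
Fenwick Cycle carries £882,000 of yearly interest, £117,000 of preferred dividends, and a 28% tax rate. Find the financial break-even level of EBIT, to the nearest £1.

£1,044,500

Grossing the preferred dividend up to pre-tax terms: £117,000 / (1 − 0.28) = £162,500.00.
Financial break-even EBIT = interest + D_p ÷ (1 − t) = £882,000 + £162,500.00 = £1,044,500.00.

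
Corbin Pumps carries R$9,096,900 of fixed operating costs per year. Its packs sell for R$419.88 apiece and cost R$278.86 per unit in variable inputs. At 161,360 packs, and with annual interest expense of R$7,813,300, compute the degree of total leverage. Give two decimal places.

Contribution at this volume is 161,360 × R$141.02 = R$22,754,987.20.
EBIT = R$22,754,987.20 − R$9,096,900 = R$13,658,087.20. Interest = R$7,813,300.00, so EBIT − I = R$5,844,787.20.
Degree of total leverage = total CM / (EBIT − interest) = R$22,754,987.20 / R$5,844,787.20 = 3.8932.

3.89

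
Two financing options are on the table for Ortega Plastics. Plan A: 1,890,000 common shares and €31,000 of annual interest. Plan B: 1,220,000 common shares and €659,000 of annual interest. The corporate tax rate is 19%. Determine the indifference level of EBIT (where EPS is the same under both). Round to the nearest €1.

Set EPS_A = EPS_B: (EBIT − €31,000)(1 − 0.19) ÷ 1,890,000 = (EBIT − €659,000)(1 − 0.19) ÷ 1,220,000.
Cancelling (1 − t) and cross-multiplying: 1,220,000·(EBIT − 31,000) = 1,890,000·(EBIT − 659,000).
Solving, EBIT = (659,000·1,890,000 − 31,000·1,220,000) / (1,890,000 − 1,220,000) = 1,207,690,000,000 / 670,000 = 1,802,522.39.

€1,802,522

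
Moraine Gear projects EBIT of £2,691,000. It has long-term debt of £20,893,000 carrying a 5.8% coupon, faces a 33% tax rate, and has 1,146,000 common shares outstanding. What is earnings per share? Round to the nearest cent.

Interest = £1,211,794.00, so EBT = £2,691,000 − £1,211,794.00 = £1,479,206.00.
Net income = £1,479,206.00 × (1 − 0.33) = £991,068.02.
Per share: £991,068.02 / 1,146,000 shares = £0.86.

£0.86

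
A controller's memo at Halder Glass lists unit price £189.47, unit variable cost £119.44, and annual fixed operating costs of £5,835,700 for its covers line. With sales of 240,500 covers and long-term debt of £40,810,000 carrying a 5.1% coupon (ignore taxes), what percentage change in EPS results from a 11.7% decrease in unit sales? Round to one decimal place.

-22.1%

At 240,500 units, contribution = 240,500 × £70.03 = £16,842,215.00.
Subtracting fixed costs: EBIT = £16,842,215.00 − £5,835,700 = £11,006,515.00.
Interest = £2,081,310.00, so EBIT − I = £8,925,205.00.
DCL = total CM / (EBIT − I) = £16,842,215.00 / £8,925,205.00 = 1.8870.
EPS therefore changes by 1.8870 × (-11.7%) = -22.1%.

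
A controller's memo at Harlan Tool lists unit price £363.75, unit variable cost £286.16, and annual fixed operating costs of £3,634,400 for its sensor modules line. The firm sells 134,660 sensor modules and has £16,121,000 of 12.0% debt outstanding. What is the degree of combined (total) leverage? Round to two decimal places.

2.14

Total contribution margin = 134,660 × £77.59 = £10,448,269.40.
EBIT = £10,448,269.40 − £3,634,400 = £6,813,869.40. Interest = £1,934,520.00.
DOL = £10,448,269.40 ÷ £6,813,869.40 = 1.5334; DFL = £6,813,869.40 ÷ £4,879,349.40 = 1.3965.
Combined leverage = 1.5334 × 1.3965 = 2.1414.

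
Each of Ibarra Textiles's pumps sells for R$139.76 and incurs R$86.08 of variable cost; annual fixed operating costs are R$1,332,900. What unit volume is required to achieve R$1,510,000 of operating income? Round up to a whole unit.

Unit CM = price − variable cost = R$139.76 − R$86.08 = R$53.68.
Need Q such that Q × R$53.68 − R$1,332,900 = R$1,510,000, i.e. Q = R$2,842,900 / R$53.68 = 52,960.13 → 52,961.

52,961 pumps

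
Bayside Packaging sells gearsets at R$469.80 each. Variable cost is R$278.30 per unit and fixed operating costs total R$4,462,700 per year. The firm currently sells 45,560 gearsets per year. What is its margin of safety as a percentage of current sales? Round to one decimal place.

Each unit contributes R$469.80 − R$278.30 = R$191.50. Break-even units = R$4,462,700 ÷ R$191.50 = 23,303.92; break-even revenue = 23,303.92 × R$469.80 = R$10,948,179.95.
Current sales = 45,560 × R$469.80 = R$21,404,088.00.
Margin of safety = (R$21,404,088.00 − R$10,948,179.95) ÷ R$21,404,088.00 = 48.9%.

48.9%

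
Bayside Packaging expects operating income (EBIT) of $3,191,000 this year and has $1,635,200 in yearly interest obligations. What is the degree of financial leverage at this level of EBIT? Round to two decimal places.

2.05

Annual interest charges come to $1,635,200.00.
Degree of financial leverage = EBIT / (EBIT − interest) = $3,191,000 / $1,555,800.00 = 2.0510.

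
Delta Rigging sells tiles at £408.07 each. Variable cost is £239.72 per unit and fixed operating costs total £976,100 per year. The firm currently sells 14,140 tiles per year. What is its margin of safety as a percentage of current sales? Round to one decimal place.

Each unit contributes £408.07 − £239.72 = £168.35. Break-even units = £976,100 ÷ £168.35 = 5,798.04; break-even revenue = 5,798.04 × £408.07 = £2,366,006.10.
Actual sales revenue = 14,140 × £408.07 = £5,770,109.80.
Margin of safety = (£5,770,109.80 − £2,366,006.10) ÷ £5,770,109.80 = 59.0%.

59.0%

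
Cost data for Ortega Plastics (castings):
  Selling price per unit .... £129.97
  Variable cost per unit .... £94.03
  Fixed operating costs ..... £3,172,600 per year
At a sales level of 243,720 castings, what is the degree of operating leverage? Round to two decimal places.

At 243,720 units, contribution = 243,720 × £35.94 = £8,759,296.80.
Subtracting fixed costs: EBIT = £8,759,296.80 − £3,172,600 = £5,586,696.80.
Degree of operating leverage = £8,759,296.80 / £5,586,696.80 = 1.5679.

1.57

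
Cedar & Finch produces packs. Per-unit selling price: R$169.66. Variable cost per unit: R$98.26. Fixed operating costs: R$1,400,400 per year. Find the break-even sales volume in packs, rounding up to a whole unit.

19,614 packs

Unit CM = price − variable cost = R$169.66 − R$98.26 = R$71.40.
Break-even Q = R$1,400,400 / R$71.40 = 19,613.45 → 19,614 packs.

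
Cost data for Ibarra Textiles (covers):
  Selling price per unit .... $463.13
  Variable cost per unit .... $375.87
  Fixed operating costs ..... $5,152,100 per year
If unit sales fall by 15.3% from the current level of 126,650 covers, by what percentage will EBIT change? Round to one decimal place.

-28.7%

Contribution at this volume is 126,650 × $87.26 = $11,051,479.00.
Operating income = contribution − fixed costs = $11,051,479.00 − $5,152,100 = $5,899,379.00.
So DOL = total CM / EBIT = $11,051,479.00 / $5,899,379.00 = 1.8733.
%ΔEBIT = DOL × %ΔSales = 1.8733 × -15.3% = -28.7%.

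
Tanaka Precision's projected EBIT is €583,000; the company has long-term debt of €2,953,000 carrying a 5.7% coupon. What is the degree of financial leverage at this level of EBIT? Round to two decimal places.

Interest = €168,321.00.
DFL = EBIT ÷ (EBIT − I) = €583,000 ÷ (€583,000 − €168,321.00) = €583,000 ÷ €414,679.00 = 1.4059.

1.41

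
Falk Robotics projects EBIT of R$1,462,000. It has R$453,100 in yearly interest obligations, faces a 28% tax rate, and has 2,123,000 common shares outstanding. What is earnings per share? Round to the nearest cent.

R$0.34

Pre-tax income = R$1,462,000 − R$453,100.00 = R$1,008,900.00.
Net income = R$1,008,900.00 × (1 − 0.28) = R$726,408.00.
Per share: R$726,408.00 / 2,123,000 shares = R$0.34.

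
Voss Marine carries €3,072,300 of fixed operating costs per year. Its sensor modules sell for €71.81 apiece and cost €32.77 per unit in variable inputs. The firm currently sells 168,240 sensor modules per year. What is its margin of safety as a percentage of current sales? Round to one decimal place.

53.2%

Contribution margin per unit = €71.81 − €32.77 = €39.04. Break-even units = €3,072,300 ÷ €39.04 = 78,696.21; break-even revenue = 78,696.21 × €71.81 = €5,651,174.77.
Actual sales revenue = 168,240 × €71.81 = €12,081,314.40.
Margin of safety = (€12,081,314.40 − €5,651,174.77) ÷ €12,081,314.40 = 53.2%.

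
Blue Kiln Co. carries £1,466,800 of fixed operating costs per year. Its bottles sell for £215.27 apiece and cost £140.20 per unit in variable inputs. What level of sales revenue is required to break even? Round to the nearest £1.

£4,206,181

Contribution margin per unit = £215.27 − £140.20 = £75.07, a CM ratio of £75.07 ÷ £215.27 = 0.3487.
Break-even sales = FC ÷ CM ratio = £1,466,800 × £215.27 / £75.07 = £4,206,181.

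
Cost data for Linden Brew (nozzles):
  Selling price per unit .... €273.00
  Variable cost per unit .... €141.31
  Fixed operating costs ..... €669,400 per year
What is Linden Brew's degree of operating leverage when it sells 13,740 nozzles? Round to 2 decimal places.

1.59

Total contribution margin = 13,740 × €131.69 = €1,809,420.60.
EBIT = €1,809,420.60 − €669,400 = €1,140,020.60.
So DOL = total CM / EBIT = €1,809,420.60 / €1,140,020.60 = 1.5872.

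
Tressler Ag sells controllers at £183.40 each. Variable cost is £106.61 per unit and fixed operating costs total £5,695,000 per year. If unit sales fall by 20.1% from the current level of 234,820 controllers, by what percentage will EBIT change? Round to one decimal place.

-29.4%

Contribution at this volume is 234,820 × £76.79 = £18,031,827.80.
EBIT = £18,031,827.80 − £5,695,000 = £12,336,827.80.
So DOL = total CM / EBIT = £18,031,827.80 / £12,336,827.80 = 1.4616.
Operating income changes by 1.4616 × -20.1% = -29.4%.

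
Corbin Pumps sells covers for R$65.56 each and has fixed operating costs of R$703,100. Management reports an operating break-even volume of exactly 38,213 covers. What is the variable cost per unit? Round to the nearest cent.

R$47.16

At break-even, FC = Q × (P − VC), so P − VC = R$703,100 ÷ 38,213 = R$18.3995.
Variable cost per unit = R$65.56 − R$18.3995 = R$47.16.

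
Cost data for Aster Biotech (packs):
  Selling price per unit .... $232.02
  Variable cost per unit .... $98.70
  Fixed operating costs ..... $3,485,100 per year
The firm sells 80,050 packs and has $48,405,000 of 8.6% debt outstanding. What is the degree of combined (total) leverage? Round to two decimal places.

At 80,050 units, contribution = 80,050 × $133.32 = $10,672,266.00.
EBIT = $10,672,266.00 − $3,485,100 = $7,187,166.00. Interest = $4,162,830.00, so EBIT − I = $3,024,336.00.
DCL = contribution ÷ (EBIT − I) = $10,672,266.00 ÷ $3,024,336.00 = 3.5288.

3.53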